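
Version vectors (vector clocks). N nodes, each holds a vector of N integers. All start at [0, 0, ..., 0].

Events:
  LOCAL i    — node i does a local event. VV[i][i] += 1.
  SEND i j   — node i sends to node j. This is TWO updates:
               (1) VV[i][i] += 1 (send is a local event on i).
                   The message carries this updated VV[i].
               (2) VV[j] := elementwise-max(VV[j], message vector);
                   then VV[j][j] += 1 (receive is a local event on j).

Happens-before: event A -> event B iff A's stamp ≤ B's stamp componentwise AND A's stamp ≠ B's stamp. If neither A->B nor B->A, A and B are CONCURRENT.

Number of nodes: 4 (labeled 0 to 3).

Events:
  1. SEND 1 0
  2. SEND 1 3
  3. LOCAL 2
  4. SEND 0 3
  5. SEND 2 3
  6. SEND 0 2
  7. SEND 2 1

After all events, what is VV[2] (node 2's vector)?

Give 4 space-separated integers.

Answer: 3 1 4 0

Derivation:
Initial: VV[0]=[0, 0, 0, 0]
Initial: VV[1]=[0, 0, 0, 0]
Initial: VV[2]=[0, 0, 0, 0]
Initial: VV[3]=[0, 0, 0, 0]
Event 1: SEND 1->0: VV[1][1]++ -> VV[1]=[0, 1, 0, 0], msg_vec=[0, 1, 0, 0]; VV[0]=max(VV[0],msg_vec) then VV[0][0]++ -> VV[0]=[1, 1, 0, 0]
Event 2: SEND 1->3: VV[1][1]++ -> VV[1]=[0, 2, 0, 0], msg_vec=[0, 2, 0, 0]; VV[3]=max(VV[3],msg_vec) then VV[3][3]++ -> VV[3]=[0, 2, 0, 1]
Event 3: LOCAL 2: VV[2][2]++ -> VV[2]=[0, 0, 1, 0]
Event 4: SEND 0->3: VV[0][0]++ -> VV[0]=[2, 1, 0, 0], msg_vec=[2, 1, 0, 0]; VV[3]=max(VV[3],msg_vec) then VV[3][3]++ -> VV[3]=[2, 2, 0, 2]
Event 5: SEND 2->3: VV[2][2]++ -> VV[2]=[0, 0, 2, 0], msg_vec=[0, 0, 2, 0]; VV[3]=max(VV[3],msg_vec) then VV[3][3]++ -> VV[3]=[2, 2, 2, 3]
Event 6: SEND 0->2: VV[0][0]++ -> VV[0]=[3, 1, 0, 0], msg_vec=[3, 1, 0, 0]; VV[2]=max(VV[2],msg_vec) then VV[2][2]++ -> VV[2]=[3, 1, 3, 0]
Event 7: SEND 2->1: VV[2][2]++ -> VV[2]=[3, 1, 4, 0], msg_vec=[3, 1, 4, 0]; VV[1]=max(VV[1],msg_vec) then VV[1][1]++ -> VV[1]=[3, 3, 4, 0]
Final vectors: VV[0]=[3, 1, 0, 0]; VV[1]=[3, 3, 4, 0]; VV[2]=[3, 1, 4, 0]; VV[3]=[2, 2, 2, 3]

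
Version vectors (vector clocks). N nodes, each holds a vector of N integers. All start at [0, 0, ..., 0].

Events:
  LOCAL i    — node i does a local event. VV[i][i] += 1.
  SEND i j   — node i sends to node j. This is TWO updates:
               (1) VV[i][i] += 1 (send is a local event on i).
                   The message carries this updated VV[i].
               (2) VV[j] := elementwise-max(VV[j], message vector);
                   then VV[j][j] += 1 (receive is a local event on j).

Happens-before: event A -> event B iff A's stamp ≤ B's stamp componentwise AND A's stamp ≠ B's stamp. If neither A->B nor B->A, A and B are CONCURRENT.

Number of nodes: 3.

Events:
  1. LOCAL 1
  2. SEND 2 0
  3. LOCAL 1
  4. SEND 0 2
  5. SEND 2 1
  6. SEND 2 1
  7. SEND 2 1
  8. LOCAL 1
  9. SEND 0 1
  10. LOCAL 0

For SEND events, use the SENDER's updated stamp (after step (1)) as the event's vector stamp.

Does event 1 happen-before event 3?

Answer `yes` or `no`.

Initial: VV[0]=[0, 0, 0]
Initial: VV[1]=[0, 0, 0]
Initial: VV[2]=[0, 0, 0]
Event 1: LOCAL 1: VV[1][1]++ -> VV[1]=[0, 1, 0]
Event 2: SEND 2->0: VV[2][2]++ -> VV[2]=[0, 0, 1], msg_vec=[0, 0, 1]; VV[0]=max(VV[0],msg_vec) then VV[0][0]++ -> VV[0]=[1, 0, 1]
Event 3: LOCAL 1: VV[1][1]++ -> VV[1]=[0, 2, 0]
Event 4: SEND 0->2: VV[0][0]++ -> VV[0]=[2, 0, 1], msg_vec=[2, 0, 1]; VV[2]=max(VV[2],msg_vec) then VV[2][2]++ -> VV[2]=[2, 0, 2]
Event 5: SEND 2->1: VV[2][2]++ -> VV[2]=[2, 0, 3], msg_vec=[2, 0, 3]; VV[1]=max(VV[1],msg_vec) then VV[1][1]++ -> VV[1]=[2, 3, 3]
Event 6: SEND 2->1: VV[2][2]++ -> VV[2]=[2, 0, 4], msg_vec=[2, 0, 4]; VV[1]=max(VV[1],msg_vec) then VV[1][1]++ -> VV[1]=[2, 4, 4]
Event 7: SEND 2->1: VV[2][2]++ -> VV[2]=[2, 0, 5], msg_vec=[2, 0, 5]; VV[1]=max(VV[1],msg_vec) then VV[1][1]++ -> VV[1]=[2, 5, 5]
Event 8: LOCAL 1: VV[1][1]++ -> VV[1]=[2, 6, 5]
Event 9: SEND 0->1: VV[0][0]++ -> VV[0]=[3, 0, 1], msg_vec=[3, 0, 1]; VV[1]=max(VV[1],msg_vec) then VV[1][1]++ -> VV[1]=[3, 7, 5]
Event 10: LOCAL 0: VV[0][0]++ -> VV[0]=[4, 0, 1]
Event 1 stamp: [0, 1, 0]
Event 3 stamp: [0, 2, 0]
[0, 1, 0] <= [0, 2, 0]? True. Equal? False. Happens-before: True

Answer: yes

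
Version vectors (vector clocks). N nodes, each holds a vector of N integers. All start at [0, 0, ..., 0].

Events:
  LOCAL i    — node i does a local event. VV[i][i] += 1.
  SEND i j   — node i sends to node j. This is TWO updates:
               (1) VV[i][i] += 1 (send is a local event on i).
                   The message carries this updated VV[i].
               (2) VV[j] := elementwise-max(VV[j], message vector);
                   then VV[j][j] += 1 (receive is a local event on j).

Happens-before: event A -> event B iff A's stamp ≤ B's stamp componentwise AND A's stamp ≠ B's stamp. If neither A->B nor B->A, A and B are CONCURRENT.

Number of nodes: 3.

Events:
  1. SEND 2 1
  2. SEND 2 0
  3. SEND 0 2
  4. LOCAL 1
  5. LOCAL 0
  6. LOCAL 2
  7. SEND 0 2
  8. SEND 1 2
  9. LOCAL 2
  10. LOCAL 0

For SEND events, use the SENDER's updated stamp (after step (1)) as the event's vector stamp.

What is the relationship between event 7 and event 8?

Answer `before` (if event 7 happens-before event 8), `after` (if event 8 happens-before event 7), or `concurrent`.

Initial: VV[0]=[0, 0, 0]
Initial: VV[1]=[0, 0, 0]
Initial: VV[2]=[0, 0, 0]
Event 1: SEND 2->1: VV[2][2]++ -> VV[2]=[0, 0, 1], msg_vec=[0, 0, 1]; VV[1]=max(VV[1],msg_vec) then VV[1][1]++ -> VV[1]=[0, 1, 1]
Event 2: SEND 2->0: VV[2][2]++ -> VV[2]=[0, 0, 2], msg_vec=[0, 0, 2]; VV[0]=max(VV[0],msg_vec) then VV[0][0]++ -> VV[0]=[1, 0, 2]
Event 3: SEND 0->2: VV[0][0]++ -> VV[0]=[2, 0, 2], msg_vec=[2, 0, 2]; VV[2]=max(VV[2],msg_vec) then VV[2][2]++ -> VV[2]=[2, 0, 3]
Event 4: LOCAL 1: VV[1][1]++ -> VV[1]=[0, 2, 1]
Event 5: LOCAL 0: VV[0][0]++ -> VV[0]=[3, 0, 2]
Event 6: LOCAL 2: VV[2][2]++ -> VV[2]=[2, 0, 4]
Event 7: SEND 0->2: VV[0][0]++ -> VV[0]=[4, 0, 2], msg_vec=[4, 0, 2]; VV[2]=max(VV[2],msg_vec) then VV[2][2]++ -> VV[2]=[4, 0, 5]
Event 8: SEND 1->2: VV[1][1]++ -> VV[1]=[0, 3, 1], msg_vec=[0, 3, 1]; VV[2]=max(VV[2],msg_vec) then VV[2][2]++ -> VV[2]=[4, 3, 6]
Event 9: LOCAL 2: VV[2][2]++ -> VV[2]=[4, 3, 7]
Event 10: LOCAL 0: VV[0][0]++ -> VV[0]=[5, 0, 2]
Event 7 stamp: [4, 0, 2]
Event 8 stamp: [0, 3, 1]
[4, 0, 2] <= [0, 3, 1]? False
[0, 3, 1] <= [4, 0, 2]? False
Relation: concurrent

Answer: concurrent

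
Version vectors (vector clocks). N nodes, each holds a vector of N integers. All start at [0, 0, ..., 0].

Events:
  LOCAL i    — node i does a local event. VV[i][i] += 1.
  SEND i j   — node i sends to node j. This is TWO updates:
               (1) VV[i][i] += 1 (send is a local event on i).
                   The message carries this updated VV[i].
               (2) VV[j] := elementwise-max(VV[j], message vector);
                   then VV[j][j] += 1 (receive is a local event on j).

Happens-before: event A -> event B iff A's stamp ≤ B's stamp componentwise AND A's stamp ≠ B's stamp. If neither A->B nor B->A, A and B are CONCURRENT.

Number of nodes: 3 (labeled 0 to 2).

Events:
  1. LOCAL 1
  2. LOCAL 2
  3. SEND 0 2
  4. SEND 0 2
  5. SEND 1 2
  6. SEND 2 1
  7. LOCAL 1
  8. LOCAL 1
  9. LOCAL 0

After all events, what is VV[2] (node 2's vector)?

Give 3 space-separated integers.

Initial: VV[0]=[0, 0, 0]
Initial: VV[1]=[0, 0, 0]
Initial: VV[2]=[0, 0, 0]
Event 1: LOCAL 1: VV[1][1]++ -> VV[1]=[0, 1, 0]
Event 2: LOCAL 2: VV[2][2]++ -> VV[2]=[0, 0, 1]
Event 3: SEND 0->2: VV[0][0]++ -> VV[0]=[1, 0, 0], msg_vec=[1, 0, 0]; VV[2]=max(VV[2],msg_vec) then VV[2][2]++ -> VV[2]=[1, 0, 2]
Event 4: SEND 0->2: VV[0][0]++ -> VV[0]=[2, 0, 0], msg_vec=[2, 0, 0]; VV[2]=max(VV[2],msg_vec) then VV[2][2]++ -> VV[2]=[2, 0, 3]
Event 5: SEND 1->2: VV[1][1]++ -> VV[1]=[0, 2, 0], msg_vec=[0, 2, 0]; VV[2]=max(VV[2],msg_vec) then VV[2][2]++ -> VV[2]=[2, 2, 4]
Event 6: SEND 2->1: VV[2][2]++ -> VV[2]=[2, 2, 5], msg_vec=[2, 2, 5]; VV[1]=max(VV[1],msg_vec) then VV[1][1]++ -> VV[1]=[2, 3, 5]
Event 7: LOCAL 1: VV[1][1]++ -> VV[1]=[2, 4, 5]
Event 8: LOCAL 1: VV[1][1]++ -> VV[1]=[2, 5, 5]
Event 9: LOCAL 0: VV[0][0]++ -> VV[0]=[3, 0, 0]
Final vectors: VV[0]=[3, 0, 0]; VV[1]=[2, 5, 5]; VV[2]=[2, 2, 5]

Answer: 2 2 5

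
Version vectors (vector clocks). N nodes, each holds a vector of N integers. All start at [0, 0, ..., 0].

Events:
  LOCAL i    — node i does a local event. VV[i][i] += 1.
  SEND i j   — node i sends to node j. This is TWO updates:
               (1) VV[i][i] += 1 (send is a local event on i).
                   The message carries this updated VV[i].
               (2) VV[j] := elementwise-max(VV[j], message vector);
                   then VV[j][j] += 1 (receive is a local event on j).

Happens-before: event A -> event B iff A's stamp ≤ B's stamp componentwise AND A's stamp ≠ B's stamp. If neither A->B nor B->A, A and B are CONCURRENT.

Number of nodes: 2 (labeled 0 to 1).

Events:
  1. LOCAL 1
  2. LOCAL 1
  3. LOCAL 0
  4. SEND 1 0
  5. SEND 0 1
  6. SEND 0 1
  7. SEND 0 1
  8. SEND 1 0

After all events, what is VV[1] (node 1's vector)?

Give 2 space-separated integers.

Initial: VV[0]=[0, 0]
Initial: VV[1]=[0, 0]
Event 1: LOCAL 1: VV[1][1]++ -> VV[1]=[0, 1]
Event 2: LOCAL 1: VV[1][1]++ -> VV[1]=[0, 2]
Event 3: LOCAL 0: VV[0][0]++ -> VV[0]=[1, 0]
Event 4: SEND 1->0: VV[1][1]++ -> VV[1]=[0, 3], msg_vec=[0, 3]; VV[0]=max(VV[0],msg_vec) then VV[0][0]++ -> VV[0]=[2, 3]
Event 5: SEND 0->1: VV[0][0]++ -> VV[0]=[3, 3], msg_vec=[3, 3]; VV[1]=max(VV[1],msg_vec) then VV[1][1]++ -> VV[1]=[3, 4]
Event 6: SEND 0->1: VV[0][0]++ -> VV[0]=[4, 3], msg_vec=[4, 3]; VV[1]=max(VV[1],msg_vec) then VV[1][1]++ -> VV[1]=[4, 5]
Event 7: SEND 0->1: VV[0][0]++ -> VV[0]=[5, 3], msg_vec=[5, 3]; VV[1]=max(VV[1],msg_vec) then VV[1][1]++ -> VV[1]=[5, 6]
Event 8: SEND 1->0: VV[1][1]++ -> VV[1]=[5, 7], msg_vec=[5, 7]; VV[0]=max(VV[0],msg_vec) then VV[0][0]++ -> VV[0]=[6, 7]
Final vectors: VV[0]=[6, 7]; VV[1]=[5, 7]

Answer: 5 7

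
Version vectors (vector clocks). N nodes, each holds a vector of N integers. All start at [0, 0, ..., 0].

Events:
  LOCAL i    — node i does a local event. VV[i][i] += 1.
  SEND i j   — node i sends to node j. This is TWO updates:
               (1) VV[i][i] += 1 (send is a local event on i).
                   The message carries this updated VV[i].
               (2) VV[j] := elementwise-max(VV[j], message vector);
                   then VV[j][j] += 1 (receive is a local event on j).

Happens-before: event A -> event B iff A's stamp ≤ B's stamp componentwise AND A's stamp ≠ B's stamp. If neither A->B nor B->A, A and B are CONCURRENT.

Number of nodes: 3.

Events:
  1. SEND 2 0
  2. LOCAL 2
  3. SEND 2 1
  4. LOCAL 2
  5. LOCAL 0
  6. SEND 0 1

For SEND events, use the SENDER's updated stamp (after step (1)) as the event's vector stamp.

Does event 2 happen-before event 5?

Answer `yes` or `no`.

Initial: VV[0]=[0, 0, 0]
Initial: VV[1]=[0, 0, 0]
Initial: VV[2]=[0, 0, 0]
Event 1: SEND 2->0: VV[2][2]++ -> VV[2]=[0, 0, 1], msg_vec=[0, 0, 1]; VV[0]=max(VV[0],msg_vec) then VV[0][0]++ -> VV[0]=[1, 0, 1]
Event 2: LOCAL 2: VV[2][2]++ -> VV[2]=[0, 0, 2]
Event 3: SEND 2->1: VV[2][2]++ -> VV[2]=[0, 0, 3], msg_vec=[0, 0, 3]; VV[1]=max(VV[1],msg_vec) then VV[1][1]++ -> VV[1]=[0, 1, 3]
Event 4: LOCAL 2: VV[2][2]++ -> VV[2]=[0, 0, 4]
Event 5: LOCAL 0: VV[0][0]++ -> VV[0]=[2, 0, 1]
Event 6: SEND 0->1: VV[0][0]++ -> VV[0]=[3, 0, 1], msg_vec=[3, 0, 1]; VV[1]=max(VV[1],msg_vec) then VV[1][1]++ -> VV[1]=[3, 2, 3]
Event 2 stamp: [0, 0, 2]
Event 5 stamp: [2, 0, 1]
[0, 0, 2] <= [2, 0, 1]? False. Equal? False. Happens-before: False

Answer: no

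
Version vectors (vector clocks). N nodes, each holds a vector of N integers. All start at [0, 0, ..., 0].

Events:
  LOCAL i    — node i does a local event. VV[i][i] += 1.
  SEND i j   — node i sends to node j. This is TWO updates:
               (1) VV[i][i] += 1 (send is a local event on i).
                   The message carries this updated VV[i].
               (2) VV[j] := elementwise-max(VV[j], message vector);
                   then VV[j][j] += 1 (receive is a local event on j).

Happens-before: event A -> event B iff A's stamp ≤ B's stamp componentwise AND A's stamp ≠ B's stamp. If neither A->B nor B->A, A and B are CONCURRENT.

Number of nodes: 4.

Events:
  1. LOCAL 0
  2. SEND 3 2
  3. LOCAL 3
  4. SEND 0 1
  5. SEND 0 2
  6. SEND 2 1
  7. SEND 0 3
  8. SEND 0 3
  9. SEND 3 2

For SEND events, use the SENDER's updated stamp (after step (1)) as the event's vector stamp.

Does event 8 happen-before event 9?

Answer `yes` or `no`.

Answer: yes

Derivation:
Initial: VV[0]=[0, 0, 0, 0]
Initial: VV[1]=[0, 0, 0, 0]
Initial: VV[2]=[0, 0, 0, 0]
Initial: VV[3]=[0, 0, 0, 0]
Event 1: LOCAL 0: VV[0][0]++ -> VV[0]=[1, 0, 0, 0]
Event 2: SEND 3->2: VV[3][3]++ -> VV[3]=[0, 0, 0, 1], msg_vec=[0, 0, 0, 1]; VV[2]=max(VV[2],msg_vec) then VV[2][2]++ -> VV[2]=[0, 0, 1, 1]
Event 3: LOCAL 3: VV[3][3]++ -> VV[3]=[0, 0, 0, 2]
Event 4: SEND 0->1: VV[0][0]++ -> VV[0]=[2, 0, 0, 0], msg_vec=[2, 0, 0, 0]; VV[1]=max(VV[1],msg_vec) then VV[1][1]++ -> VV[1]=[2, 1, 0, 0]
Event 5: SEND 0->2: VV[0][0]++ -> VV[0]=[3, 0, 0, 0], msg_vec=[3, 0, 0, 0]; VV[2]=max(VV[2],msg_vec) then VV[2][2]++ -> VV[2]=[3, 0, 2, 1]
Event 6: SEND 2->1: VV[2][2]++ -> VV[2]=[3, 0, 3, 1], msg_vec=[3, 0, 3, 1]; VV[1]=max(VV[1],msg_vec) then VV[1][1]++ -> VV[1]=[3, 2, 3, 1]
Event 7: SEND 0->3: VV[0][0]++ -> VV[0]=[4, 0, 0, 0], msg_vec=[4, 0, 0, 0]; VV[3]=max(VV[3],msg_vec) then VV[3][3]++ -> VV[3]=[4, 0, 0, 3]
Event 8: SEND 0->3: VV[0][0]++ -> VV[0]=[5, 0, 0, 0], msg_vec=[5, 0, 0, 0]; VV[3]=max(VV[3],msg_vec) then VV[3][3]++ -> VV[3]=[5, 0, 0, 4]
Event 9: SEND 3->2: VV[3][3]++ -> VV[3]=[5, 0, 0, 5], msg_vec=[5, 0, 0, 5]; VV[2]=max(VV[2],msg_vec) then VV[2][2]++ -> VV[2]=[5, 0, 4, 5]
Event 8 stamp: [5, 0, 0, 0]
Event 9 stamp: [5, 0, 0, 5]
[5, 0, 0, 0] <= [5, 0, 0, 5]? True. Equal? False. Happens-before: True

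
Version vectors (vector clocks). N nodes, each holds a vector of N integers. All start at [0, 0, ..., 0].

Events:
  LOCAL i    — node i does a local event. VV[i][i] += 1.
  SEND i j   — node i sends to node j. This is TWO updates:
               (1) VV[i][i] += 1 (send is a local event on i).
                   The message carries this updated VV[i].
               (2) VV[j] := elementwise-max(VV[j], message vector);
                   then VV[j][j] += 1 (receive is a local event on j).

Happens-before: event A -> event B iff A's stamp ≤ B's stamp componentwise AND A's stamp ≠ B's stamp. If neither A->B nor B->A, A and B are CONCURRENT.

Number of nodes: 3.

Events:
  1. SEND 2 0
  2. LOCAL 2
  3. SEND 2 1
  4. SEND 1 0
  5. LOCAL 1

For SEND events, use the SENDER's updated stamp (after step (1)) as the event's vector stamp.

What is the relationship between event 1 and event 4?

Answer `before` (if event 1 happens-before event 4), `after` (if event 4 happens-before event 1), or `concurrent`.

Initial: VV[0]=[0, 0, 0]
Initial: VV[1]=[0, 0, 0]
Initial: VV[2]=[0, 0, 0]
Event 1: SEND 2->0: VV[2][2]++ -> VV[2]=[0, 0, 1], msg_vec=[0, 0, 1]; VV[0]=max(VV[0],msg_vec) then VV[0][0]++ -> VV[0]=[1, 0, 1]
Event 2: LOCAL 2: VV[2][2]++ -> VV[2]=[0, 0, 2]
Event 3: SEND 2->1: VV[2][2]++ -> VV[2]=[0, 0, 3], msg_vec=[0, 0, 3]; VV[1]=max(VV[1],msg_vec) then VV[1][1]++ -> VV[1]=[0, 1, 3]
Event 4: SEND 1->0: VV[1][1]++ -> VV[1]=[0, 2, 3], msg_vec=[0, 2, 3]; VV[0]=max(VV[0],msg_vec) then VV[0][0]++ -> VV[0]=[2, 2, 3]
Event 5: LOCAL 1: VV[1][1]++ -> VV[1]=[0, 3, 3]
Event 1 stamp: [0, 0, 1]
Event 4 stamp: [0, 2, 3]
[0, 0, 1] <= [0, 2, 3]? True
[0, 2, 3] <= [0, 0, 1]? False
Relation: before

Answer: before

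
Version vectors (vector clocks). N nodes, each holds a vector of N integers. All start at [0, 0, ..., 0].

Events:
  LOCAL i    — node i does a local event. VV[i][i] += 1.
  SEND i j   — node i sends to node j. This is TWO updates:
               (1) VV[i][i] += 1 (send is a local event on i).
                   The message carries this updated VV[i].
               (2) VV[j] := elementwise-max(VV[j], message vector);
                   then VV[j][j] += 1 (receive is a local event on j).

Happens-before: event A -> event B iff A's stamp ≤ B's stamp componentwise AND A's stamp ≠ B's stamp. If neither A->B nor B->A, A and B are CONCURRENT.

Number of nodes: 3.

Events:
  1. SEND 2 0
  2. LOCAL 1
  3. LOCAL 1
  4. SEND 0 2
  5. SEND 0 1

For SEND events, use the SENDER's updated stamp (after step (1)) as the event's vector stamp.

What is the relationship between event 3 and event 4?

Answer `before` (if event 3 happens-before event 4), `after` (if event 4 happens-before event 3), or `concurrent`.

Initial: VV[0]=[0, 0, 0]
Initial: VV[1]=[0, 0, 0]
Initial: VV[2]=[0, 0, 0]
Event 1: SEND 2->0: VV[2][2]++ -> VV[2]=[0, 0, 1], msg_vec=[0, 0, 1]; VV[0]=max(VV[0],msg_vec) then VV[0][0]++ -> VV[0]=[1, 0, 1]
Event 2: LOCAL 1: VV[1][1]++ -> VV[1]=[0, 1, 0]
Event 3: LOCAL 1: VV[1][1]++ -> VV[1]=[0, 2, 0]
Event 4: SEND 0->2: VV[0][0]++ -> VV[0]=[2, 0, 1], msg_vec=[2, 0, 1]; VV[2]=max(VV[2],msg_vec) then VV[2][2]++ -> VV[2]=[2, 0, 2]
Event 5: SEND 0->1: VV[0][0]++ -> VV[0]=[3, 0, 1], msg_vec=[3, 0, 1]; VV[1]=max(VV[1],msg_vec) then VV[1][1]++ -> VV[1]=[3, 3, 1]
Event 3 stamp: [0, 2, 0]
Event 4 stamp: [2, 0, 1]
[0, 2, 0] <= [2, 0, 1]? False
[2, 0, 1] <= [0, 2, 0]? False
Relation: concurrent

Answer: concurrent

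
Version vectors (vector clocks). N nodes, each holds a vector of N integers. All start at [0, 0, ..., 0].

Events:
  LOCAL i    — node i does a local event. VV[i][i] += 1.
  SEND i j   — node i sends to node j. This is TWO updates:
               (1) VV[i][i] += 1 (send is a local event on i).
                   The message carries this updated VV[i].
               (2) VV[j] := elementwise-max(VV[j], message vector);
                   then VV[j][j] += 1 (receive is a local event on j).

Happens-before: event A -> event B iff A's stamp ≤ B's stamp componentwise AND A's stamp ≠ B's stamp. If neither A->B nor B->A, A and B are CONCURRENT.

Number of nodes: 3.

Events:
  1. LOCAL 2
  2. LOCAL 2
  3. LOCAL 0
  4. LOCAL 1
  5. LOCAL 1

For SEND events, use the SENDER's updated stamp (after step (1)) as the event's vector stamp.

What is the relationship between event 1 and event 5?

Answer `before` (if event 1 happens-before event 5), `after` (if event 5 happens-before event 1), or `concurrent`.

Initial: VV[0]=[0, 0, 0]
Initial: VV[1]=[0, 0, 0]
Initial: VV[2]=[0, 0, 0]
Event 1: LOCAL 2: VV[2][2]++ -> VV[2]=[0, 0, 1]
Event 2: LOCAL 2: VV[2][2]++ -> VV[2]=[0, 0, 2]
Event 3: LOCAL 0: VV[0][0]++ -> VV[0]=[1, 0, 0]
Event 4: LOCAL 1: VV[1][1]++ -> VV[1]=[0, 1, 0]
Event 5: LOCAL 1: VV[1][1]++ -> VV[1]=[0, 2, 0]
Event 1 stamp: [0, 0, 1]
Event 5 stamp: [0, 2, 0]
[0, 0, 1] <= [0, 2, 0]? False
[0, 2, 0] <= [0, 0, 1]? False
Relation: concurrent

Answer: concurrent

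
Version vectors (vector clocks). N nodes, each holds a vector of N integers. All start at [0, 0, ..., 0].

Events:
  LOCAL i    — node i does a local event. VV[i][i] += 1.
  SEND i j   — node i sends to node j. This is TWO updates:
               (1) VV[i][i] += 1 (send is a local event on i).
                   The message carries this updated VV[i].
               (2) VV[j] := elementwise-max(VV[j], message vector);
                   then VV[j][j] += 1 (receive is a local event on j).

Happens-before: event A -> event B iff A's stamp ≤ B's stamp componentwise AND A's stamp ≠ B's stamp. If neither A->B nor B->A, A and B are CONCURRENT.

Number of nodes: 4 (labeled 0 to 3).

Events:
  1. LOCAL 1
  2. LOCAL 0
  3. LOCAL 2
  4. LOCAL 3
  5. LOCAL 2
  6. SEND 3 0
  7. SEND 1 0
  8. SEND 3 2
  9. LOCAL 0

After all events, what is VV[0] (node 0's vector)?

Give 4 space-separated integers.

Initial: VV[0]=[0, 0, 0, 0]
Initial: VV[1]=[0, 0, 0, 0]
Initial: VV[2]=[0, 0, 0, 0]
Initial: VV[3]=[0, 0, 0, 0]
Event 1: LOCAL 1: VV[1][1]++ -> VV[1]=[0, 1, 0, 0]
Event 2: LOCAL 0: VV[0][0]++ -> VV[0]=[1, 0, 0, 0]
Event 3: LOCAL 2: VV[2][2]++ -> VV[2]=[0, 0, 1, 0]
Event 4: LOCAL 3: VV[3][3]++ -> VV[3]=[0, 0, 0, 1]
Event 5: LOCAL 2: VV[2][2]++ -> VV[2]=[0, 0, 2, 0]
Event 6: SEND 3->0: VV[3][3]++ -> VV[3]=[0, 0, 0, 2], msg_vec=[0, 0, 0, 2]; VV[0]=max(VV[0],msg_vec) then VV[0][0]++ -> VV[0]=[2, 0, 0, 2]
Event 7: SEND 1->0: VV[1][1]++ -> VV[1]=[0, 2, 0, 0], msg_vec=[0, 2, 0, 0]; VV[0]=max(VV[0],msg_vec) then VV[0][0]++ -> VV[0]=[3, 2, 0, 2]
Event 8: SEND 3->2: VV[3][3]++ -> VV[3]=[0, 0, 0, 3], msg_vec=[0, 0, 0, 3]; VV[2]=max(VV[2],msg_vec) then VV[2][2]++ -> VV[2]=[0, 0, 3, 3]
Event 9: LOCAL 0: VV[0][0]++ -> VV[0]=[4, 2, 0, 2]
Final vectors: VV[0]=[4, 2, 0, 2]; VV[1]=[0, 2, 0, 0]; VV[2]=[0, 0, 3, 3]; VV[3]=[0, 0, 0, 3]

Answer: 4 2 0 2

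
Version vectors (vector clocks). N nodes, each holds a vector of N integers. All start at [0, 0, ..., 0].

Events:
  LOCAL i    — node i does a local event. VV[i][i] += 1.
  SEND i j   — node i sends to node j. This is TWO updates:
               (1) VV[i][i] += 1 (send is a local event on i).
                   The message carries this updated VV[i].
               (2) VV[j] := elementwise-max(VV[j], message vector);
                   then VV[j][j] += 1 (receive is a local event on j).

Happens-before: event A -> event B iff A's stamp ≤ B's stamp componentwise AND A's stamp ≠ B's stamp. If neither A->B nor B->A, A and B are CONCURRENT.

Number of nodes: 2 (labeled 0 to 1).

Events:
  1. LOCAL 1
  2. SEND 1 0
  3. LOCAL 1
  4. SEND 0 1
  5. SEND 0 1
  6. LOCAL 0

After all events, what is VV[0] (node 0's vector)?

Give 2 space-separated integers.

Initial: VV[0]=[0, 0]
Initial: VV[1]=[0, 0]
Event 1: LOCAL 1: VV[1][1]++ -> VV[1]=[0, 1]
Event 2: SEND 1->0: VV[1][1]++ -> VV[1]=[0, 2], msg_vec=[0, 2]; VV[0]=max(VV[0],msg_vec) then VV[0][0]++ -> VV[0]=[1, 2]
Event 3: LOCAL 1: VV[1][1]++ -> VV[1]=[0, 3]
Event 4: SEND 0->1: VV[0][0]++ -> VV[0]=[2, 2], msg_vec=[2, 2]; VV[1]=max(VV[1],msg_vec) then VV[1][1]++ -> VV[1]=[2, 4]
Event 5: SEND 0->1: VV[0][0]++ -> VV[0]=[3, 2], msg_vec=[3, 2]; VV[1]=max(VV[1],msg_vec) then VV[1][1]++ -> VV[1]=[3, 5]
Event 6: LOCAL 0: VV[0][0]++ -> VV[0]=[4, 2]
Final vectors: VV[0]=[4, 2]; VV[1]=[3, 5]

Answer: 4 2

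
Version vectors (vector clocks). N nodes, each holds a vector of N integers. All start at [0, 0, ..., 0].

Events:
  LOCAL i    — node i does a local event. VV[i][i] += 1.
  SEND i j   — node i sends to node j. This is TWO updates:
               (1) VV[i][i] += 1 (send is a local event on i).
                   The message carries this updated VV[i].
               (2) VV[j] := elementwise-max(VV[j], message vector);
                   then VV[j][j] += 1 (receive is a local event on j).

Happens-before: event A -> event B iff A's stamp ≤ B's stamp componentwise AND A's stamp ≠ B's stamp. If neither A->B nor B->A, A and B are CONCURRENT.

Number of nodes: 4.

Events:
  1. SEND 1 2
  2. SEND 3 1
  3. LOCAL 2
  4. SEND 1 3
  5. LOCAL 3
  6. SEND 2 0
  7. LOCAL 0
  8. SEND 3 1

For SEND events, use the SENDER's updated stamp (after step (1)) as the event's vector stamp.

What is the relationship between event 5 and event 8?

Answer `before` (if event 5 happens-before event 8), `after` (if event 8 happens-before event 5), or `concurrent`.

Answer: before

Derivation:
Initial: VV[0]=[0, 0, 0, 0]
Initial: VV[1]=[0, 0, 0, 0]
Initial: VV[2]=[0, 0, 0, 0]
Initial: VV[3]=[0, 0, 0, 0]
Event 1: SEND 1->2: VV[1][1]++ -> VV[1]=[0, 1, 0, 0], msg_vec=[0, 1, 0, 0]; VV[2]=max(VV[2],msg_vec) then VV[2][2]++ -> VV[2]=[0, 1, 1, 0]
Event 2: SEND 3->1: VV[3][3]++ -> VV[3]=[0, 0, 0, 1], msg_vec=[0, 0, 0, 1]; VV[1]=max(VV[1],msg_vec) then VV[1][1]++ -> VV[1]=[0, 2, 0, 1]
Event 3: LOCAL 2: VV[2][2]++ -> VV[2]=[0, 1, 2, 0]
Event 4: SEND 1->3: VV[1][1]++ -> VV[1]=[0, 3, 0, 1], msg_vec=[0, 3, 0, 1]; VV[3]=max(VV[3],msg_vec) then VV[3][3]++ -> VV[3]=[0, 3, 0, 2]
Event 5: LOCAL 3: VV[3][3]++ -> VV[3]=[0, 3, 0, 3]
Event 6: SEND 2->0: VV[2][2]++ -> VV[2]=[0, 1, 3, 0], msg_vec=[0, 1, 3, 0]; VV[0]=max(VV[0],msg_vec) then VV[0][0]++ -> VV[0]=[1, 1, 3, 0]
Event 7: LOCAL 0: VV[0][0]++ -> VV[0]=[2, 1, 3, 0]
Event 8: SEND 3->1: VV[3][3]++ -> VV[3]=[0, 3, 0, 4], msg_vec=[0, 3, 0, 4]; VV[1]=max(VV[1],msg_vec) then VV[1][1]++ -> VV[1]=[0, 4, 0, 4]
Event 5 stamp: [0, 3, 0, 3]
Event 8 stamp: [0, 3, 0, 4]
[0, 3, 0, 3] <= [0, 3, 0, 4]? True
[0, 3, 0, 4] <= [0, 3, 0, 3]? False
Relation: before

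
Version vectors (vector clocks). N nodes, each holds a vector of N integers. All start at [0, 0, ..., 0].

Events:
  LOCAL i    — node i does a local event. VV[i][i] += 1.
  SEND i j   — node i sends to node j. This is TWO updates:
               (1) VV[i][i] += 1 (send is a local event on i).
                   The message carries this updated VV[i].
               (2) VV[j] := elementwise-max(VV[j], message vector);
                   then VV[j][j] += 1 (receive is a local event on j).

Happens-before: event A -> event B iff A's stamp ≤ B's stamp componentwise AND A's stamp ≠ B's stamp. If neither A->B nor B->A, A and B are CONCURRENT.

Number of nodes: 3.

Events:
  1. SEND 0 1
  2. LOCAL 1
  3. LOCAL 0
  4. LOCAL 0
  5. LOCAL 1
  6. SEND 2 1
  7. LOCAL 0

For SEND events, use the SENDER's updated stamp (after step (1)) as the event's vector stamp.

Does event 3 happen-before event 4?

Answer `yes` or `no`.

Answer: yes

Derivation:
Initial: VV[0]=[0, 0, 0]
Initial: VV[1]=[0, 0, 0]
Initial: VV[2]=[0, 0, 0]
Event 1: SEND 0->1: VV[0][0]++ -> VV[0]=[1, 0, 0], msg_vec=[1, 0, 0]; VV[1]=max(VV[1],msg_vec) then VV[1][1]++ -> VV[1]=[1, 1, 0]
Event 2: LOCAL 1: VV[1][1]++ -> VV[1]=[1, 2, 0]
Event 3: LOCAL 0: VV[0][0]++ -> VV[0]=[2, 0, 0]
Event 4: LOCAL 0: VV[0][0]++ -> VV[0]=[3, 0, 0]
Event 5: LOCAL 1: VV[1][1]++ -> VV[1]=[1, 3, 0]
Event 6: SEND 2->1: VV[2][2]++ -> VV[2]=[0, 0, 1], msg_vec=[0, 0, 1]; VV[1]=max(VV[1],msg_vec) then VV[1][1]++ -> VV[1]=[1, 4, 1]
Event 7: LOCAL 0: VV[0][0]++ -> VV[0]=[4, 0, 0]
Event 3 stamp: [2, 0, 0]
Event 4 stamp: [3, 0, 0]
[2, 0, 0] <= [3, 0, 0]? True. Equal? False. Happens-before: True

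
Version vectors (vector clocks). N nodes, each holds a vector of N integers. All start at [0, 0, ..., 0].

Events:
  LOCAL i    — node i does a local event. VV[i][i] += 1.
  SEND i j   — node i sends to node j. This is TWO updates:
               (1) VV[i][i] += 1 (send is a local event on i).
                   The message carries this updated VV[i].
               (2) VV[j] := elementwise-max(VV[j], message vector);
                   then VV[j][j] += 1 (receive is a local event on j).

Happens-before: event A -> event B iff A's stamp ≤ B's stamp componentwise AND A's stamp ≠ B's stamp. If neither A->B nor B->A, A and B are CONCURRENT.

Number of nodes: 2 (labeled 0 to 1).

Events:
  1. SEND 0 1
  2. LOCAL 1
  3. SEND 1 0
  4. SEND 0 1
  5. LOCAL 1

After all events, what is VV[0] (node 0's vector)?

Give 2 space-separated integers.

Initial: VV[0]=[0, 0]
Initial: VV[1]=[0, 0]
Event 1: SEND 0->1: VV[0][0]++ -> VV[0]=[1, 0], msg_vec=[1, 0]; VV[1]=max(VV[1],msg_vec) then VV[1][1]++ -> VV[1]=[1, 1]
Event 2: LOCAL 1: VV[1][1]++ -> VV[1]=[1, 2]
Event 3: SEND 1->0: VV[1][1]++ -> VV[1]=[1, 3], msg_vec=[1, 3]; VV[0]=max(VV[0],msg_vec) then VV[0][0]++ -> VV[0]=[2, 3]
Event 4: SEND 0->1: VV[0][0]++ -> VV[0]=[3, 3], msg_vec=[3, 3]; VV[1]=max(VV[1],msg_vec) then VV[1][1]++ -> VV[1]=[3, 4]
Event 5: LOCAL 1: VV[1][1]++ -> VV[1]=[3, 5]
Final vectors: VV[0]=[3, 3]; VV[1]=[3, 5]

Answer: 3 3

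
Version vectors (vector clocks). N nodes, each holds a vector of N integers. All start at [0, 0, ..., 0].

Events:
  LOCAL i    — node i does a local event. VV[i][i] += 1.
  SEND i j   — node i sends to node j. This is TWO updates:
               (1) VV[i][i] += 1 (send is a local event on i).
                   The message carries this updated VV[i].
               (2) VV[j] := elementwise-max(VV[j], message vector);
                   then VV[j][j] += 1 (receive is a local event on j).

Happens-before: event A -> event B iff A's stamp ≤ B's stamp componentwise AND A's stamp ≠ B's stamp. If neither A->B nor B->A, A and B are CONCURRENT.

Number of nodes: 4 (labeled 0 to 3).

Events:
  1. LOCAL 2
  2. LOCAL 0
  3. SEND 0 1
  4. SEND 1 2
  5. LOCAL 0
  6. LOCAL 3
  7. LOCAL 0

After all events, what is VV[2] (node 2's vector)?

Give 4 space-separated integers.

Answer: 2 2 2 0

Derivation:
Initial: VV[0]=[0, 0, 0, 0]
Initial: VV[1]=[0, 0, 0, 0]
Initial: VV[2]=[0, 0, 0, 0]
Initial: VV[3]=[0, 0, 0, 0]
Event 1: LOCAL 2: VV[2][2]++ -> VV[2]=[0, 0, 1, 0]
Event 2: LOCAL 0: VV[0][0]++ -> VV[0]=[1, 0, 0, 0]
Event 3: SEND 0->1: VV[0][0]++ -> VV[0]=[2, 0, 0, 0], msg_vec=[2, 0, 0, 0]; VV[1]=max(VV[1],msg_vec) then VV[1][1]++ -> VV[1]=[2, 1, 0, 0]
Event 4: SEND 1->2: VV[1][1]++ -> VV[1]=[2, 2, 0, 0], msg_vec=[2, 2, 0, 0]; VV[2]=max(VV[2],msg_vec) then VV[2][2]++ -> VV[2]=[2, 2, 2, 0]
Event 5: LOCAL 0: VV[0][0]++ -> VV[0]=[3, 0, 0, 0]
Event 6: LOCAL 3: VV[3][3]++ -> VV[3]=[0, 0, 0, 1]
Event 7: LOCAL 0: VV[0][0]++ -> VV[0]=[4, 0, 0, 0]
Final vectors: VV[0]=[4, 0, 0, 0]; VV[1]=[2, 2, 0, 0]; VV[2]=[2, 2, 2, 0]; VV[3]=[0, 0, 0, 1]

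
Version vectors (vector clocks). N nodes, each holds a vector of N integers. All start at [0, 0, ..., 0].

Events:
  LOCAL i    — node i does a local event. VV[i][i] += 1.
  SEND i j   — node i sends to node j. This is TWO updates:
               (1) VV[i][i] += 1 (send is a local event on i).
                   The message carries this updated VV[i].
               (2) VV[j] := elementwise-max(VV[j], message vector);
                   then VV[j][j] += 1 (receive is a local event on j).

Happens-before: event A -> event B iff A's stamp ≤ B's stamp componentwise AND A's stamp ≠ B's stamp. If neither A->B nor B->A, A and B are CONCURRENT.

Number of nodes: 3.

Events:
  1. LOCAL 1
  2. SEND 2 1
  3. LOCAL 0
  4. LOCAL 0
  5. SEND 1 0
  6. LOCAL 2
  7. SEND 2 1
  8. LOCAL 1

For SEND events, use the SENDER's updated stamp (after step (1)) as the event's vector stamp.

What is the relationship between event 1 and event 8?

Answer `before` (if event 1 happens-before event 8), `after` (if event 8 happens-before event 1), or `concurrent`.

Answer: before

Derivation:
Initial: VV[0]=[0, 0, 0]
Initial: VV[1]=[0, 0, 0]
Initial: VV[2]=[0, 0, 0]
Event 1: LOCAL 1: VV[1][1]++ -> VV[1]=[0, 1, 0]
Event 2: SEND 2->1: VV[2][2]++ -> VV[2]=[0, 0, 1], msg_vec=[0, 0, 1]; VV[1]=max(VV[1],msg_vec) then VV[1][1]++ -> VV[1]=[0, 2, 1]
Event 3: LOCAL 0: VV[0][0]++ -> VV[0]=[1, 0, 0]
Event 4: LOCAL 0: VV[0][0]++ -> VV[0]=[2, 0, 0]
Event 5: SEND 1->0: VV[1][1]++ -> VV[1]=[0, 3, 1], msg_vec=[0, 3, 1]; VV[0]=max(VV[0],msg_vec) then VV[0][0]++ -> VV[0]=[3, 3, 1]
Event 6: LOCAL 2: VV[2][2]++ -> VV[2]=[0, 0, 2]
Event 7: SEND 2->1: VV[2][2]++ -> VV[2]=[0, 0, 3], msg_vec=[0, 0, 3]; VV[1]=max(VV[1],msg_vec) then VV[1][1]++ -> VV[1]=[0, 4, 3]
Event 8: LOCAL 1: VV[1][1]++ -> VV[1]=[0, 5, 3]
Event 1 stamp: [0, 1, 0]
Event 8 stamp: [0, 5, 3]
[0, 1, 0] <= [0, 5, 3]? True
[0, 5, 3] <= [0, 1, 0]? False
Relation: before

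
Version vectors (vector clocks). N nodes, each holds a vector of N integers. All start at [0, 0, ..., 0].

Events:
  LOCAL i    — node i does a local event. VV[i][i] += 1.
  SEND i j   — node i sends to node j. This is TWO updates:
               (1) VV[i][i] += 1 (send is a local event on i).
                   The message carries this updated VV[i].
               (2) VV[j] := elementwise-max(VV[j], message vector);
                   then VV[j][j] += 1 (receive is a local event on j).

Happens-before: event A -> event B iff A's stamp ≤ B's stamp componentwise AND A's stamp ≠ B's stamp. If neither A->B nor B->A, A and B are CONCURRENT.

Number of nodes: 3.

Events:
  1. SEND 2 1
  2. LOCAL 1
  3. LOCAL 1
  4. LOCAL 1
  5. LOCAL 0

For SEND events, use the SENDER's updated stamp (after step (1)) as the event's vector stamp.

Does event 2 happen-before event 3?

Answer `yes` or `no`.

Initial: VV[0]=[0, 0, 0]
Initial: VV[1]=[0, 0, 0]
Initial: VV[2]=[0, 0, 0]
Event 1: SEND 2->1: VV[2][2]++ -> VV[2]=[0, 0, 1], msg_vec=[0, 0, 1]; VV[1]=max(VV[1],msg_vec) then VV[1][1]++ -> VV[1]=[0, 1, 1]
Event 2: LOCAL 1: VV[1][1]++ -> VV[1]=[0, 2, 1]
Event 3: LOCAL 1: VV[1][1]++ -> VV[1]=[0, 3, 1]
Event 4: LOCAL 1: VV[1][1]++ -> VV[1]=[0, 4, 1]
Event 5: LOCAL 0: VV[0][0]++ -> VV[0]=[1, 0, 0]
Event 2 stamp: [0, 2, 1]
Event 3 stamp: [0, 3, 1]
[0, 2, 1] <= [0, 3, 1]? True. Equal? False. Happens-before: True

Answer: yes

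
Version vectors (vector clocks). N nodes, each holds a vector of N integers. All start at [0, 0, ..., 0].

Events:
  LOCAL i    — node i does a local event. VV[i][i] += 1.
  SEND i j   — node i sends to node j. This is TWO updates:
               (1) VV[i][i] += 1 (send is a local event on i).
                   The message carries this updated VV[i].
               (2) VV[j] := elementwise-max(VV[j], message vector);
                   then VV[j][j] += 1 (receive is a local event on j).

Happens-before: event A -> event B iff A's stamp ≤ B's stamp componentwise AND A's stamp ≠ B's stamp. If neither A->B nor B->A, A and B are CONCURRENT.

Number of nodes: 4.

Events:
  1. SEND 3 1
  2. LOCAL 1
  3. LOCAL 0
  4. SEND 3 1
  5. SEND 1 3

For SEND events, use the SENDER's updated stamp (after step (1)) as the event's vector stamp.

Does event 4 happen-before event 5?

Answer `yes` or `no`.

Answer: yes

Derivation:
Initial: VV[0]=[0, 0, 0, 0]
Initial: VV[1]=[0, 0, 0, 0]
Initial: VV[2]=[0, 0, 0, 0]
Initial: VV[3]=[0, 0, 0, 0]
Event 1: SEND 3->1: VV[3][3]++ -> VV[3]=[0, 0, 0, 1], msg_vec=[0, 0, 0, 1]; VV[1]=max(VV[1],msg_vec) then VV[1][1]++ -> VV[1]=[0, 1, 0, 1]
Event 2: LOCAL 1: VV[1][1]++ -> VV[1]=[0, 2, 0, 1]
Event 3: LOCAL 0: VV[0][0]++ -> VV[0]=[1, 0, 0, 0]
Event 4: SEND 3->1: VV[3][3]++ -> VV[3]=[0, 0, 0, 2], msg_vec=[0, 0, 0, 2]; VV[1]=max(VV[1],msg_vec) then VV[1][1]++ -> VV[1]=[0, 3, 0, 2]
Event 5: SEND 1->3: VV[1][1]++ -> VV[1]=[0, 4, 0, 2], msg_vec=[0, 4, 0, 2]; VV[3]=max(VV[3],msg_vec) then VV[3][3]++ -> VV[3]=[0, 4, 0, 3]
Event 4 stamp: [0, 0, 0, 2]
Event 5 stamp: [0, 4, 0, 2]
[0, 0, 0, 2] <= [0, 4, 0, 2]? True. Equal? False. Happens-before: True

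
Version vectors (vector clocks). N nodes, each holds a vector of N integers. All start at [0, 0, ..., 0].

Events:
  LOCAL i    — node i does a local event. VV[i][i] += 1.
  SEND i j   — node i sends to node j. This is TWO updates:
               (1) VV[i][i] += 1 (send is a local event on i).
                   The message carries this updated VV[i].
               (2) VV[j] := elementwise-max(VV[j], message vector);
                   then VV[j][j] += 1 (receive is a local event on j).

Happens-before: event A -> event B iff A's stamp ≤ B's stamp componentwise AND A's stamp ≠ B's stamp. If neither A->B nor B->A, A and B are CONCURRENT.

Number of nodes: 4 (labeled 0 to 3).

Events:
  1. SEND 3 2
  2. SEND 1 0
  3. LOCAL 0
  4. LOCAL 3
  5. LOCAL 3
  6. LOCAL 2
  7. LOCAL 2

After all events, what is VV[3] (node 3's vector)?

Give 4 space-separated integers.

Answer: 0 0 0 3

Derivation:
Initial: VV[0]=[0, 0, 0, 0]
Initial: VV[1]=[0, 0, 0, 0]
Initial: VV[2]=[0, 0, 0, 0]
Initial: VV[3]=[0, 0, 0, 0]
Event 1: SEND 3->2: VV[3][3]++ -> VV[3]=[0, 0, 0, 1], msg_vec=[0, 0, 0, 1]; VV[2]=max(VV[2],msg_vec) then VV[2][2]++ -> VV[2]=[0, 0, 1, 1]
Event 2: SEND 1->0: VV[1][1]++ -> VV[1]=[0, 1, 0, 0], msg_vec=[0, 1, 0, 0]; VV[0]=max(VV[0],msg_vec) then VV[0][0]++ -> VV[0]=[1, 1, 0, 0]
Event 3: LOCAL 0: VV[0][0]++ -> VV[0]=[2, 1, 0, 0]
Event 4: LOCAL 3: VV[3][3]++ -> VV[3]=[0, 0, 0, 2]
Event 5: LOCAL 3: VV[3][3]++ -> VV[3]=[0, 0, 0, 3]
Event 6: LOCAL 2: VV[2][2]++ -> VV[2]=[0, 0, 2, 1]
Event 7: LOCAL 2: VV[2][2]++ -> VV[2]=[0, 0, 3, 1]
Final vectors: VV[0]=[2, 1, 0, 0]; VV[1]=[0, 1, 0, 0]; VV[2]=[0, 0, 3, 1]; VV[3]=[0, 0, 0, 3]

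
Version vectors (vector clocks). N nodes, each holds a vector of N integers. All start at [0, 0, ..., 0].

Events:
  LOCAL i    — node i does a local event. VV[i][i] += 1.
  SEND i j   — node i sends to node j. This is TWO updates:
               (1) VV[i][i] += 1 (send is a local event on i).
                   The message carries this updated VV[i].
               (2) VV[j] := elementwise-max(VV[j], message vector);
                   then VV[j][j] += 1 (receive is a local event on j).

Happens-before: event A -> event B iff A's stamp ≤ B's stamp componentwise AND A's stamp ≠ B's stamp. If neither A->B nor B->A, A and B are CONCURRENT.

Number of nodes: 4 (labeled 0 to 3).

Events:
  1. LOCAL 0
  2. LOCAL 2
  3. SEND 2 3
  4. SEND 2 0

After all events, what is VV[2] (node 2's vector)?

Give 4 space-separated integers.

Initial: VV[0]=[0, 0, 0, 0]
Initial: VV[1]=[0, 0, 0, 0]
Initial: VV[2]=[0, 0, 0, 0]
Initial: VV[3]=[0, 0, 0, 0]
Event 1: LOCAL 0: VV[0][0]++ -> VV[0]=[1, 0, 0, 0]
Event 2: LOCAL 2: VV[2][2]++ -> VV[2]=[0, 0, 1, 0]
Event 3: SEND 2->3: VV[2][2]++ -> VV[2]=[0, 0, 2, 0], msg_vec=[0, 0, 2, 0]; VV[3]=max(VV[3],msg_vec) then VV[3][3]++ -> VV[3]=[0, 0, 2, 1]
Event 4: SEND 2->0: VV[2][2]++ -> VV[2]=[0, 0, 3, 0], msg_vec=[0, 0, 3, 0]; VV[0]=max(VV[0],msg_vec) then VV[0][0]++ -> VV[0]=[2, 0, 3, 0]
Final vectors: VV[0]=[2, 0, 3, 0]; VV[1]=[0, 0, 0, 0]; VV[2]=[0, 0, 3, 0]; VV[3]=[0, 0, 2, 1]

Answer: 0 0 3 0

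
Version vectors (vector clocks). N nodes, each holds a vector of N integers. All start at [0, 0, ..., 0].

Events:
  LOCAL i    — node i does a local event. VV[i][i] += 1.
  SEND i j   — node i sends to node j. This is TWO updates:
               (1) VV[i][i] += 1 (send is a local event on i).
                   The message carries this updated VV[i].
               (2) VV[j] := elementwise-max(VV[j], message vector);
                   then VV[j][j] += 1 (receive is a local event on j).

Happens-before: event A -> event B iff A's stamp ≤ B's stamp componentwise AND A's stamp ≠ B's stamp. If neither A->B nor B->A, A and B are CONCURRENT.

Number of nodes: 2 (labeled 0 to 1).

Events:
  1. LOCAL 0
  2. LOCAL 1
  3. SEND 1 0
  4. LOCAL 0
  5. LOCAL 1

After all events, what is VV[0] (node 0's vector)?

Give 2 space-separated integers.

Initial: VV[0]=[0, 0]
Initial: VV[1]=[0, 0]
Event 1: LOCAL 0: VV[0][0]++ -> VV[0]=[1, 0]
Event 2: LOCAL 1: VV[1][1]++ -> VV[1]=[0, 1]
Event 3: SEND 1->0: VV[1][1]++ -> VV[1]=[0, 2], msg_vec=[0, 2]; VV[0]=max(VV[0],msg_vec) then VV[0][0]++ -> VV[0]=[2, 2]
Event 4: LOCAL 0: VV[0][0]++ -> VV[0]=[3, 2]
Event 5: LOCAL 1: VV[1][1]++ -> VV[1]=[0, 3]
Final vectors: VV[0]=[3, 2]; VV[1]=[0, 3]

Answer: 3 2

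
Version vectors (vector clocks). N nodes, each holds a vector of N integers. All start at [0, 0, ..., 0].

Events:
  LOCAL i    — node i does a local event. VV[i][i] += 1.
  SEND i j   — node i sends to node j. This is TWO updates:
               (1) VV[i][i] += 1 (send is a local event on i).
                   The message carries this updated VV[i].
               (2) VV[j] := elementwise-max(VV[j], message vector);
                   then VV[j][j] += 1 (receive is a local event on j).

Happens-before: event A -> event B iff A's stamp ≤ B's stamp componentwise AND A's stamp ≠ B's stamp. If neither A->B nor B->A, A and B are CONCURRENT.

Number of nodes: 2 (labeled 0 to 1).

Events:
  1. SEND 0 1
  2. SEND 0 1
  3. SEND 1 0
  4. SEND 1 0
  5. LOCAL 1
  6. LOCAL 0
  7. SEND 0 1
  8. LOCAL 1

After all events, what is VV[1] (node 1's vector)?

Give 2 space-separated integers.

Initial: VV[0]=[0, 0]
Initial: VV[1]=[0, 0]
Event 1: SEND 0->1: VV[0][0]++ -> VV[0]=[1, 0], msg_vec=[1, 0]; VV[1]=max(VV[1],msg_vec) then VV[1][1]++ -> VV[1]=[1, 1]
Event 2: SEND 0->1: VV[0][0]++ -> VV[0]=[2, 0], msg_vec=[2, 0]; VV[1]=max(VV[1],msg_vec) then VV[1][1]++ -> VV[1]=[2, 2]
Event 3: SEND 1->0: VV[1][1]++ -> VV[1]=[2, 3], msg_vec=[2, 3]; VV[0]=max(VV[0],msg_vec) then VV[0][0]++ -> VV[0]=[3, 3]
Event 4: SEND 1->0: VV[1][1]++ -> VV[1]=[2, 4], msg_vec=[2, 4]; VV[0]=max(VV[0],msg_vec) then VV[0][0]++ -> VV[0]=[4, 4]
Event 5: LOCAL 1: VV[1][1]++ -> VV[1]=[2, 5]
Event 6: LOCAL 0: VV[0][0]++ -> VV[0]=[5, 4]
Event 7: SEND 0->1: VV[0][0]++ -> VV[0]=[6, 4], msg_vec=[6, 4]; VV[1]=max(VV[1],msg_vec) then VV[1][1]++ -> VV[1]=[6, 6]
Event 8: LOCAL 1: VV[1][1]++ -> VV[1]=[6, 7]
Final vectors: VV[0]=[6, 4]; VV[1]=[6, 7]

Answer: 6 7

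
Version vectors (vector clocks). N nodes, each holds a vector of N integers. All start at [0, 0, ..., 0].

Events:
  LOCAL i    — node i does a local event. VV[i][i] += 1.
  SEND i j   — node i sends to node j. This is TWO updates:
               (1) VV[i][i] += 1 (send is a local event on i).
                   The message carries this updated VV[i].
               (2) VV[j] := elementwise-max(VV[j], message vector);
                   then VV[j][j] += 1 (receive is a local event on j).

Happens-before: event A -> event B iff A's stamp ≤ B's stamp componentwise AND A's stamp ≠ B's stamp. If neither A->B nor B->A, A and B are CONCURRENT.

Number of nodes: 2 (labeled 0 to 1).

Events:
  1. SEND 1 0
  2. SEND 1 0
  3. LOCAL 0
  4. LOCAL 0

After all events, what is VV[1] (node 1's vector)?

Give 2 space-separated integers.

Answer: 0 2

Derivation:
Initial: VV[0]=[0, 0]
Initial: VV[1]=[0, 0]
Event 1: SEND 1->0: VV[1][1]++ -> VV[1]=[0, 1], msg_vec=[0, 1]; VV[0]=max(VV[0],msg_vec) then VV[0][0]++ -> VV[0]=[1, 1]
Event 2: SEND 1->0: VV[1][1]++ -> VV[1]=[0, 2], msg_vec=[0, 2]; VV[0]=max(VV[0],msg_vec) then VV[0][0]++ -> VV[0]=[2, 2]
Event 3: LOCAL 0: VV[0][0]++ -> VV[0]=[3, 2]
Event 4: LOCAL 0: VV[0][0]++ -> VV[0]=[4, 2]
Final vectors: VV[0]=[4, 2]; VV[1]=[0, 2]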